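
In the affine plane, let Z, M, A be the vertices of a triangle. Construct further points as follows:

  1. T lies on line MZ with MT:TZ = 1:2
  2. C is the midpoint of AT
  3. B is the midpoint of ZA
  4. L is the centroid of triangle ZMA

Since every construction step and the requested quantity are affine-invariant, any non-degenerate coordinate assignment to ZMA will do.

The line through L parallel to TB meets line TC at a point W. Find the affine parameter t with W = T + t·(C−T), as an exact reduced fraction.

Choose coordinates Z = (0, 0), M = (1, 0), A = (0, 1).
1. T lies on line MZ with MT:TZ = 1:2 ⇒ T = (2/3, 0)
2. C is the midpoint of AT ⇒ C = (1/3, 1/2)
3. B is the midpoint of ZA ⇒ B = (0, 1/2)
4. L is the centroid of triangle ZMA ⇒ L = (1/3, 1/3)
through L parallel to TB: direction (-2/3, 1/2); meets TC at W = (5/9, 1/6)
W = T + t·(C−T) with t = 1/3

t = 1/3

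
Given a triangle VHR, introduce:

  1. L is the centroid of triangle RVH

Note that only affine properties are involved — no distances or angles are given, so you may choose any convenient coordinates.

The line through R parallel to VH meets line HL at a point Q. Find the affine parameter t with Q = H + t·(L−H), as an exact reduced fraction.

Choose coordinates V = (0, 0), H = (1, 0), R = (0, 1).
1. L is the centroid of triangle RVH ⇒ L = (1/3, 1/3)
through R parallel to VH: direction (1, 0); meets HL at Q = (-1, 1)
Q = H + t·(L−H) with t = 3

t = 3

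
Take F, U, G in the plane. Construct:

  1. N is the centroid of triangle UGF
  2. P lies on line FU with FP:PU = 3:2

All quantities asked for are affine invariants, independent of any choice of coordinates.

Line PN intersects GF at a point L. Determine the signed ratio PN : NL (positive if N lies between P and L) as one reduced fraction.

Work in coordinates with F = (0, 0), U = (1, 0), G = (0, 1).
1. N is the centroid of triangle UGF ⇒ N = (1/3, 1/3)
2. P lies on line FU with FP:PU = 3:2 ⇒ P = (3/5, 0)
line PN meets GF at L = (0, 3/4)
N = P + t·(L−P) with t = 4/9, so PN:NL = 4/9:5/9

PN:NL = 4/5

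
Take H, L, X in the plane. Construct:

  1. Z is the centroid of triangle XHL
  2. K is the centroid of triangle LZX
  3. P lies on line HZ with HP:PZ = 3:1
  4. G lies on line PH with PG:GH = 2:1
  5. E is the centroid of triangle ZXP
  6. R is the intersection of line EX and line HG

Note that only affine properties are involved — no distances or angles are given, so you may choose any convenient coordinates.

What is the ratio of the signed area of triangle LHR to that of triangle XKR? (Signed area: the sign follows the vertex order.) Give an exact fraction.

[LHR]:[XKR] = 21/11

Work in coordinates with H = (0, 0), L = (1, 0), X = (0, 1).
1. Z is the centroid of triangle XHL ⇒ Z = (1/3, 1/3)
2. K is the centroid of triangle LZX ⇒ K = (4/9, 4/9)
3. P lies on line HZ with HP:PZ = 3:1 ⇒ P = (1/4, 1/4)
4. G lies on line PH with PG:GH = 2:1 ⇒ G = (1/12, 1/12)
5. E is the centroid of triangle ZXP ⇒ E = (7/36, 19/36)
6. R is the intersection of line EX and line HG ⇒ R = (7/24, 7/24)
2·[LHR] = -7/24, 2·[XKR] = -11/72
[LHR]:[XKR] = -7/24:-11/72 = 21/11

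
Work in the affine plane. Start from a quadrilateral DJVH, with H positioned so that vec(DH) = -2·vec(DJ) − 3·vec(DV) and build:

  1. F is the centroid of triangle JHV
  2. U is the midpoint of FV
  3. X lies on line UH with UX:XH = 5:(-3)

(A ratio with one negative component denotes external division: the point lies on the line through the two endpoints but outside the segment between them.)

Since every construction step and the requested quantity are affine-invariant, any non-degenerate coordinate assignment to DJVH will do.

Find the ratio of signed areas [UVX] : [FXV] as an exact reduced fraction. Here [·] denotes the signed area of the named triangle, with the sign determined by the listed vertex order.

[UVX]:[FXV] = -1/2

Choose coordinates D = (0, 0), J = (1, 0), V = (0, 1), H = (-2, -3).
1. F is the centroid of triangle JHV ⇒ F = (-1/3, -2/3)
2. U is the midpoint of FV ⇒ U = (-1/6, 1/6)
3. X lies on line UH with UX:XH = 5:(-3) ⇒ X = (-19/4, -31/4)
2·[UVX] = 5/2, 2·[FXV] = -5
[UVX]:[FXV] = 5/2:-5 = -1/2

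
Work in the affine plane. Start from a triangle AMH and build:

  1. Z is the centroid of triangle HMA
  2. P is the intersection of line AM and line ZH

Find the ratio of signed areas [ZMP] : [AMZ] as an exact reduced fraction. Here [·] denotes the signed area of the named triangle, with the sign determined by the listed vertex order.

[ZMP]:[AMZ] = -1/2

Set A = (0, 0), M = (1, 0), H = (0, 1); any affine frame gives the same invariant.
1. Z is the centroid of triangle HMA ⇒ Z = (1/3, 1/3)
2. P is the intersection of line AM and line ZH ⇒ P = (1/2, 0)
2·[ZMP] = -1/6, 2·[AMZ] = 1/3
[ZMP]:[AMZ] = -1/6:1/3 = -1/2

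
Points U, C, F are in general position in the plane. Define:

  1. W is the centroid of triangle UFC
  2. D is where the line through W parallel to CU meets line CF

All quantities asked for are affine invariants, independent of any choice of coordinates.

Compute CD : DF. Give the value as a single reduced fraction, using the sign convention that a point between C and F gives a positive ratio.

Set U = (0, 0), C = (1, 0), F = (0, 1); any affine frame gives the same invariant.
1. W is the centroid of triangle UFC ⇒ W = (1/3, 1/3)
2. D is where the line through W parallel to CU meets line CF ⇒ D = (2/3, 1/3)
D = C + t·(F−C) with t = 1/3, so CD:DF = t:(1−t) = 1/3:2/3

CD:DF = 1/2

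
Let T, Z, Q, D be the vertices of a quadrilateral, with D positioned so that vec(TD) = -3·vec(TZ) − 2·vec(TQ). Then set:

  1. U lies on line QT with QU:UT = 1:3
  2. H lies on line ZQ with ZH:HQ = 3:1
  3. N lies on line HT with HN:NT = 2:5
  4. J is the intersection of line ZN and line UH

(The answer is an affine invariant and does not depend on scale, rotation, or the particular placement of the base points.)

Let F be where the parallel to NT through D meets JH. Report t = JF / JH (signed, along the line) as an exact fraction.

t = -29/6

Assign T = (0, 0), Z = (1, 0), Q = (0, 1), D = (-3, -2) — the answer is frame-independent, so this choice is without loss of generality.
1. U lies on line QT with QU:UT = 1:3 ⇒ U = (0, 3/4)
2. H lies on line ZQ with ZH:HQ = 3:1 ⇒ H = (1/4, 3/4)
3. N lies on line HT with HN:NT = 2:5 ⇒ N = (5/28, 15/28)
4. J is the intersection of line ZN and line UH ⇒ J = (-3/20, 3/4)
through D parallel to NT: direction (-5/28, -15/28); meets JH at F = (-25/12, 3/4)
F = J + t·(H−J) with t = -29/6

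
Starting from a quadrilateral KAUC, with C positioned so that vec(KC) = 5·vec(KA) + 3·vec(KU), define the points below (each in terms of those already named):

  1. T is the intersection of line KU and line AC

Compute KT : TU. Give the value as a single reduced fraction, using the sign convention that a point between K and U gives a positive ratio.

KT:TU = -3/7

Choose coordinates K = (0, 0), A = (1, 0), U = (0, 1), C = (5, 3).
1. T is the intersection of line KU and line AC ⇒ T = (0, -3/4)
T = K + t·(U−K) with t = -3/4, so KT:TU = t:(1−t) = -3/4:7/4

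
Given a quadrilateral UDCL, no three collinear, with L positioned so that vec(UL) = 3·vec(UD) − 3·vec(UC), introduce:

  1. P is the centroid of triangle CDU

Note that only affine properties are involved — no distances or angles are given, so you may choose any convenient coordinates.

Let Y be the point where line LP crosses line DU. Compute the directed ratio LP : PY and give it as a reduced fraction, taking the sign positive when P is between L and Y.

LP:PY = -10

Set U = (0, 0), D = (1, 0), C = (0, 1), L = (3, -3); any affine frame gives the same invariant.
1. P is the centroid of triangle CDU ⇒ P = (1/3, 1/3)
line LP meets DU at Y = (3/5, 0)
P = L + t·(Y−L) with t = 10/9, so LP:PY = 10/9:-1/9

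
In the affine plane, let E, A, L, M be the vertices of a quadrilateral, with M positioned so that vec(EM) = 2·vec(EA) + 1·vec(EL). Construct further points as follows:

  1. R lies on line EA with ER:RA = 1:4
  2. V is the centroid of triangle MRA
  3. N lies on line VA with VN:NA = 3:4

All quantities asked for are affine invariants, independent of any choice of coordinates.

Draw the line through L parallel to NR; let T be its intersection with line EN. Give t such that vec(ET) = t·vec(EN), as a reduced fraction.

t = -22

Work in coordinates with E = (0, 0), A = (1, 0), L = (0, 1), M = (2, 1).
1. R lies on line EA with ER:RA = 1:4 ⇒ R = (1/5, 0)
2. V is the centroid of triangle MRA ⇒ V = (16/15, 1/3)
3. N lies on line VA with VN:NA = 3:4 ⇒ N = (109/105, 4/21)
through L parallel to NR: direction (-88/105, -4/21); meets EN at T = (-2398/105, -88/21)
T = E + t·(N−E) with t = -22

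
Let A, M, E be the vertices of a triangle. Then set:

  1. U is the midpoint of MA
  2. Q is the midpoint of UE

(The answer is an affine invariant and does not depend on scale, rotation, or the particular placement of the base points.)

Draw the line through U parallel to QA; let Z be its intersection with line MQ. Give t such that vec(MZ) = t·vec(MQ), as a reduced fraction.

Set A = (0, 0), M = (1, 0), E = (0, 1); any affine frame gives the same invariant.
1. U is the midpoint of MA ⇒ U = (1/2, 0)
2. Q is the midpoint of UE ⇒ Q = (1/4, 1/2)
through U parallel to QA: direction (-1/4, -1/2); meets MQ at Z = (5/8, 1/4)
Z = M + t·(Q−M) with t = 1/2

t = 1/2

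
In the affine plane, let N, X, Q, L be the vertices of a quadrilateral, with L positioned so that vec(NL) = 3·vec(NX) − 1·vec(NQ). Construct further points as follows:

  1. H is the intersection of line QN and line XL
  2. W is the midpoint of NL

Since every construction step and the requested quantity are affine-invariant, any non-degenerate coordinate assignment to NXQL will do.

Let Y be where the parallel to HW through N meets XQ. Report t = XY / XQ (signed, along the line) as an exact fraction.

t = -2

Set N = (0, 0), X = (1, 0), Q = (0, 1), L = (3, -1); any affine frame gives the same invariant.
1. H is the intersection of line QN and line XL ⇒ H = (0, 1/2)
2. W is the midpoint of NL ⇒ W = (3/2, -1/2)
through N parallel to HW: direction (3/2, -1); meets XQ at Y = (3, -2)
Y = X + t·(Q−X) with t = -2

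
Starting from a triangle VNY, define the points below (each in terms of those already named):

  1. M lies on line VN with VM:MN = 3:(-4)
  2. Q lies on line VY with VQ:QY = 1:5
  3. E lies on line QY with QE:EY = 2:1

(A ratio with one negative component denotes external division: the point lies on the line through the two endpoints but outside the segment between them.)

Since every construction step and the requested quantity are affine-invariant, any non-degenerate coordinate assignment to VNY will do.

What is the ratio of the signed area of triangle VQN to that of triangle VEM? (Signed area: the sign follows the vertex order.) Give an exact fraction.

[VQN]:[VEM] = -1/13

Work in coordinates with V = (0, 0), N = (1, 0), Y = (0, 1).
1. M lies on line VN with VM:MN = 3:(-4) ⇒ M = (-3, 0)
2. Q lies on line VY with VQ:QY = 1:5 ⇒ Q = (0, 1/6)
3. E lies on line QY with QE:EY = 2:1 ⇒ E = (0, 13/18)
2·[VQN] = -1/6, 2·[VEM] = 13/6
[VQN]:[VEM] = -1/6:13/6 = -1/13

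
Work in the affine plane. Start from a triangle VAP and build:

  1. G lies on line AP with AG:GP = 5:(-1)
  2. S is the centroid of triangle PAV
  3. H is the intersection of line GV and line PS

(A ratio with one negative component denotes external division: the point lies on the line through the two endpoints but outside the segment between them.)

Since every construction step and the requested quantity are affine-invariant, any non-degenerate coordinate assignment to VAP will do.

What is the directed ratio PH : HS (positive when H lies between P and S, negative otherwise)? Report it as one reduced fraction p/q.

PH:HS = -1/2

Choose coordinates V = (0, 0), A = (1, 0), P = (0, 1).
1. G lies on line AP with AG:GP = 5:(-1) ⇒ G = (-1/4, 5/4)
2. S is the centroid of triangle PAV ⇒ S = (1/3, 1/3)
3. H is the intersection of line GV and line PS ⇒ H = (-1/3, 5/3)
H = P + t·(S−P) with t = -1, so PH:HS = t:(1−t) = -1:2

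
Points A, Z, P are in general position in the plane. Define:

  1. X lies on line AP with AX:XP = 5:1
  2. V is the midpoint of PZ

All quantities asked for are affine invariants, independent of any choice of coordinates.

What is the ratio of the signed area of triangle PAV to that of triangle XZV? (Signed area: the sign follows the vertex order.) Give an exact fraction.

Set A = (0, 0), Z = (1, 0), P = (0, 1); any affine frame gives the same invariant.
1. X lies on line AP with AX:XP = 5:1 ⇒ X = (0, 5/6)
2. V is the midpoint of PZ ⇒ V = (1/2, 1/2)
2·[PAV] = 1/2, 2·[XZV] = 1/12
[PAV]:[XZV] = 1/2:1/12 = 6

[PAV]:[XZV] = 6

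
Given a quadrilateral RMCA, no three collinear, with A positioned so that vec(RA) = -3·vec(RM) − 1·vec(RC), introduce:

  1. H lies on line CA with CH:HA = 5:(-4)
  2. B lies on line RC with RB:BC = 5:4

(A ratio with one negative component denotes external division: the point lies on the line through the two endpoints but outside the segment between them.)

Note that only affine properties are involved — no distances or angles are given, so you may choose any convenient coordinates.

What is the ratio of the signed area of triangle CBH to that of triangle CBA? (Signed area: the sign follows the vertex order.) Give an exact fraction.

Set R = (0, 0), M = (1, 0), C = (0, 1), A = (-3, -1); any affine frame gives the same invariant.
1. H lies on line CA with CH:HA = 5:(-4) ⇒ H = (-15, -9)
2. B lies on line RC with RB:BC = 5:4 ⇒ B = (0, 5/9)
2·[CBH] = -20/3, 2·[CBA] = -4/3
[CBH]:[CBA] = -20/3:-4/3 = 5

[CBH]:[CBA] = 5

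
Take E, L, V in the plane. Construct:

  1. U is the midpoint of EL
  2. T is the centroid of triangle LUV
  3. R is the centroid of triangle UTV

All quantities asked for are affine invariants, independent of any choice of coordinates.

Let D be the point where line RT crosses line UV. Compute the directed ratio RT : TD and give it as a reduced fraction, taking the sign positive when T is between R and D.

Choose coordinates E = (0, 0), L = (1, 0), V = (0, 1).
1. U is the midpoint of EL ⇒ U = (1/2, 0)
2. T is the centroid of triangle LUV ⇒ T = (1/2, 1/3)
3. R is the centroid of triangle UTV ⇒ R = (1/3, 4/9)
line RT meets UV at D = (1/4, 1/2)
T = R + t·(D−R) with t = -2, so RT:TD = -2:3

RT:TD = -2/3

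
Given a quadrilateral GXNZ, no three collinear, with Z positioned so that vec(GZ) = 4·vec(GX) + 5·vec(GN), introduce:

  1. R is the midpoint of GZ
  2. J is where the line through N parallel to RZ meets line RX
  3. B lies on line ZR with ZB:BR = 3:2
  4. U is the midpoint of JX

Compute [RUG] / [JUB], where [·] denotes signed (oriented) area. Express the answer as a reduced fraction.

Assign G = (0, 0), X = (1, 0), N = (0, 1), Z = (4, 5) — the answer is frame-independent, so this choice is without loss of generality.
1. R is the midpoint of GZ ⇒ R = (2, 5/2)
2. J is where the line through N parallel to RZ meets line RX ⇒ J = (14/5, 9/2)
3. B lies on line ZR with ZB:BR = 3:2 ⇒ B = (14/5, 7/2)
4. U is the midpoint of JX ⇒ U = (19/10, 9/4)
2·[RUG] = -1/4, 2·[JUB] = 9/10
[RUG]:[JUB] = -1/4:9/10 = -5/18

[RUG]:[JUB] = -5/18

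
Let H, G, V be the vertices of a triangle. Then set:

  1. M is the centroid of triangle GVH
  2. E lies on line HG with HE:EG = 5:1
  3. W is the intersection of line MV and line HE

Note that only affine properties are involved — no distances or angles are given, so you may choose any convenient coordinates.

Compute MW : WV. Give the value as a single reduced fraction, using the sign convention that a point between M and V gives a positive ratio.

Set H = (0, 0), G = (1, 0), V = (0, 1); any affine frame gives the same invariant.
1. M is the centroid of triangle GVH ⇒ M = (1/3, 1/3)
2. E lies on line HG with HE:EG = 5:1 ⇒ E = (5/6, 0)
3. W is the intersection of line MV and line HE ⇒ W = (1/2, 0)
W = M + t·(V−M) with t = -1/2, so MW:WV = t:(1−t) = -1/2:3/2

MW:WV = -1/3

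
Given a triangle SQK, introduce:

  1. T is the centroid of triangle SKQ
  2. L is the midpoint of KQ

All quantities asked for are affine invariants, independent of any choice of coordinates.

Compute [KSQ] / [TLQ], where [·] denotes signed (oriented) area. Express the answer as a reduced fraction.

Choose coordinates S = (0, 0), Q = (1, 0), K = (0, 1).
1. T is the centroid of triangle SKQ ⇒ T = (1/3, 1/3)
2. L is the midpoint of KQ ⇒ L = (1/2, 1/2)
2·[KSQ] = 1, 2·[TLQ] = -1/6
[KSQ]:[TLQ] = 1:-1/6 = -6

[KSQ]:[TLQ] = -6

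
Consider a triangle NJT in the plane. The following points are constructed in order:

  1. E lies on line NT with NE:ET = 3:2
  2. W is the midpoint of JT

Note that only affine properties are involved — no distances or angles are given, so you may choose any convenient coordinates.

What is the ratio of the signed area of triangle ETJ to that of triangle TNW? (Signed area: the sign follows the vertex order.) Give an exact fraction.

Set N = (0, 0), J = (1, 0), T = (0, 1); any affine frame gives the same invariant.
1. E lies on line NT with NE:ET = 3:2 ⇒ E = (0, 3/5)
2. W is the midpoint of JT ⇒ W = (1/2, 1/2)
2·[ETJ] = -2/5, 2·[TNW] = 1/2
[ETJ]:[TNW] = -2/5:1/2 = -4/5

[ETJ]:[TNW] = -4/5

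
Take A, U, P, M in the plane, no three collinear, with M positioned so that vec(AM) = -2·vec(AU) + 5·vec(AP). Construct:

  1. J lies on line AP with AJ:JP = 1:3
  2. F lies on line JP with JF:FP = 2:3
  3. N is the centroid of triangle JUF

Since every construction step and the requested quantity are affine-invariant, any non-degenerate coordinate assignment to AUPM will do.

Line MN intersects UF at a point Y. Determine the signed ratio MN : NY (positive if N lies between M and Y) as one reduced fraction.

MN:NY = -69/2

Set A = (0, 0), U = (1, 0), P = (0, 1), M = (-2, 5); any affine frame gives the same invariant.
1. J lies on line AP with AJ:JP = 1:3 ⇒ J = (0, 1/4)
2. F lies on line JP with JF:FP = 2:3 ⇒ F = (0, 11/20)
3. N is the centroid of triangle JUF ⇒ N = (1/3, 4/15)
line MN meets UF at Y = (55/207, 418/1035)
N = M + t·(Y−M) with t = 69/67, so MN:NY = 69/67:-2/67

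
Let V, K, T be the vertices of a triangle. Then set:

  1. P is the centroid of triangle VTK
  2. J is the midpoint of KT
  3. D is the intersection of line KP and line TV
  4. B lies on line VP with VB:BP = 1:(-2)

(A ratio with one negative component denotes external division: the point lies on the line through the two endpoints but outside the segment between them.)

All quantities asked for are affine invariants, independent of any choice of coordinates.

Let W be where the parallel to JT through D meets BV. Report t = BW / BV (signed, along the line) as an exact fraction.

Work in coordinates with V = (0, 0), K = (1, 0), T = (0, 1).
1. P is the centroid of triangle VTK ⇒ P = (1/3, 1/3)
2. J is the midpoint of KT ⇒ J = (1/2, 1/2)
3. D is the intersection of line KP and line TV ⇒ D = (0, 1/2)
4. B lies on line VP with VB:BP = 1:(-2) ⇒ B = (-1/3, -1/3)
through D parallel to JT: direction (-1/2, 1/2); meets BV at W = (1/4, 1/4)
W = B + t·(V−B) with t = 7/4

t = 7/4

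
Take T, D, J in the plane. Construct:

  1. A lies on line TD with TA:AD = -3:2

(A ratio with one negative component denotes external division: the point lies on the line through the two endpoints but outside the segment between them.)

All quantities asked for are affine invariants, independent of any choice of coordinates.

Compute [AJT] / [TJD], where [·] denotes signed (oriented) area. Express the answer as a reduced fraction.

[AJT]:[TJD] = -3

Assign T = (0, 0), D = (1, 0), J = (0, 1) — the answer is frame-independent, so this choice is without loss of generality.
1. A lies on line TD with TA:AD = -3:2 ⇒ A = (3, 0)
2·[AJT] = 3, 2·[TJD] = -1
[AJT]:[TJD] = 3:-1 = -3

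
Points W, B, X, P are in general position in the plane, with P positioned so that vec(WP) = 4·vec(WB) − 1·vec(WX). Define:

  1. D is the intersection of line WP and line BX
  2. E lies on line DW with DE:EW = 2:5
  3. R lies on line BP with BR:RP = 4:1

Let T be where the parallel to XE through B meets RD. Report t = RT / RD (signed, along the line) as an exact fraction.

Work in coordinates with W = (0, 0), B = (1, 0), X = (0, 1), P = (4, -1).
1. D is the intersection of line WP and line BX ⇒ D = (4/3, -1/3)
2. E lies on line DW with DE:EW = 2:5 ⇒ E = (20/21, -5/21)
3. R lies on line BP with BR:RP = 4:1 ⇒ R = (17/5, -4/5)
through B parallel to XE: direction (20/21, -26/21); meets RD at T = (413/333, -104/333)
T = R + t·(D−R) with t = 116/111

t = 116/111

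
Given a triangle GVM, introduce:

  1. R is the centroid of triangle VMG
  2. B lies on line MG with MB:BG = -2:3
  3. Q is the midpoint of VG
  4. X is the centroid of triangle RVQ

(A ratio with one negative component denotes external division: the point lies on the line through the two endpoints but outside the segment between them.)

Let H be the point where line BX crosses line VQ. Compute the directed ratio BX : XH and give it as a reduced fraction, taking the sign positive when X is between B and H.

Choose coordinates G = (0, 0), V = (1, 0), M = (0, 1).
1. R is the centroid of triangle VMG ⇒ R = (1/3, 1/3)
2. B lies on line MG with MB:BG = -2:3 ⇒ B = (0, 3)
3. Q is the midpoint of VG ⇒ Q = (1/2, 0)
4. X is the centroid of triangle RVQ ⇒ X = (11/18, 1/9)
line BX meets VQ at H = (33/52, 0)
X = B + t·(H−B) with t = 26/27, so BX:XH = 26/27:1/27

BX:XH = 26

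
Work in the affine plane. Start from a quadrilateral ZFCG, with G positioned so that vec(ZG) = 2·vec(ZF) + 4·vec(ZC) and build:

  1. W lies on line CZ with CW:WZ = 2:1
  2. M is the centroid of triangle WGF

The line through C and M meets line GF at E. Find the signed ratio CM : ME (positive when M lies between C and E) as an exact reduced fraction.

CM:ME = 32/13

Work in coordinates with Z = (0, 0), F = (1, 0), C = (0, 1), G = (2, 4).
1. W lies on line CZ with CW:WZ = 2:1 ⇒ W = (0, 1/3)
2. M is the centroid of triangle WGF ⇒ M = (1, 13/9)
line CM meets GF at E = (45/32, 13/8)
M = C + t·(E−C) with t = 32/45, so CM:ME = 32/45:13/45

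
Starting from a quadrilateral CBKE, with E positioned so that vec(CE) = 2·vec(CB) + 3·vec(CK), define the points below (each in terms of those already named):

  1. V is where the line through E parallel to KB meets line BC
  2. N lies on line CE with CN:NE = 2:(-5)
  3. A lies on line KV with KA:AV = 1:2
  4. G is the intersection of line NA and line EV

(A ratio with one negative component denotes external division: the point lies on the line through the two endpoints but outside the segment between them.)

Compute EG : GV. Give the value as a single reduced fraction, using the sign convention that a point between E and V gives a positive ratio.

EG:GV = 55/98

Assign C = (0, 0), B = (1, 0), K = (0, 1), E = (2, 3) — the answer is frame-independent, so this choice is without loss of generality.
1. V is where the line through E parallel to KB meets line BC ⇒ V = (5, 0)
2. N lies on line CE with CN:NE = 2:(-5) ⇒ N = (-4/3, -2)
3. A lies on line KV with KA:AV = 1:2 ⇒ A = (5/3, 2/3)
4. G is the intersection of line NA and line EV ⇒ G = (157/51, 98/51)
G = E + t·(V−E) with t = 55/153, so EG:GV = t:(1−t) = 55/153:98/153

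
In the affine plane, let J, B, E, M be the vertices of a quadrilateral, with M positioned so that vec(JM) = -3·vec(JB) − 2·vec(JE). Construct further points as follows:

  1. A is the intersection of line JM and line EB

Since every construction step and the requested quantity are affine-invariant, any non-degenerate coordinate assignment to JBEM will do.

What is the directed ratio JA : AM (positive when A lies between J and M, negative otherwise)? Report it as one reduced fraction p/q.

Work in coordinates with J = (0, 0), B = (1, 0), E = (0, 1), M = (-3, -2).
1. A is the intersection of line JM and line EB ⇒ A = (3/5, 2/5)
A = J + t·(M−J) with t = -1/5, so JA:AM = t:(1−t) = -1/5:6/5

JA:AM = -1/6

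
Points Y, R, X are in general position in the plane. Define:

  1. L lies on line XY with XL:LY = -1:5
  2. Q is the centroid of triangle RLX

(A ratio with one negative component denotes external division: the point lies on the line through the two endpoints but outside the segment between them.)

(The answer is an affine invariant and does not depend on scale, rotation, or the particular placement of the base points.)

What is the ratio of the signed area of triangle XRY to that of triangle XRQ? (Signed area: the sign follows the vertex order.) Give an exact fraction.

[XRY]:[XRQ] = -12

Choose coordinates Y = (0, 0), R = (1, 0), X = (0, 1).
1. L lies on line XY with XL:LY = -1:5 ⇒ L = (0, 5/4)
2. Q is the centroid of triangle RLX ⇒ Q = (1/3, 3/4)
2·[XRY] = -1, 2·[XRQ] = 1/12
[XRY]:[XRQ] = -1:1/12 = -12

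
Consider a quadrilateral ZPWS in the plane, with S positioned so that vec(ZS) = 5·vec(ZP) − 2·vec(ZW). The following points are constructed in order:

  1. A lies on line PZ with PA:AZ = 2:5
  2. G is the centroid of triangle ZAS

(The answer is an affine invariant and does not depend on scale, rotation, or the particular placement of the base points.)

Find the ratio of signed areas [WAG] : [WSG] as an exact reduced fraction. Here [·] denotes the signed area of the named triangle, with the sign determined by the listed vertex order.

Choose coordinates Z = (0, 0), P = (1, 0), W = (0, 1), S = (5, -2).
1. A lies on line PZ with PA:AZ = 2:5 ⇒ A = (5/7, 0)
2. G is the centroid of triangle ZAS ⇒ G = (40/21, -2/3)
2·[WAG] = 5/7, 2·[WSG] = -55/21
[WAG]:[WSG] = 5/7:-55/21 = -3/11

[WAG]:[WSG] = -3/11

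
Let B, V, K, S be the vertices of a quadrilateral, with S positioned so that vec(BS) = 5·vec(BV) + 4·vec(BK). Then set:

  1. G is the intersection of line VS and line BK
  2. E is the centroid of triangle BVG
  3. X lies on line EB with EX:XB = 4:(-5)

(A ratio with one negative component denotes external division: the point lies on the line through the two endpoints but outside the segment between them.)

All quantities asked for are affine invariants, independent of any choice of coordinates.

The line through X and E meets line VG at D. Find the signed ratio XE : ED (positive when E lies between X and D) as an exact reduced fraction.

Choose coordinates B = (0, 0), V = (1, 0), K = (0, 1), S = (5, 4).
1. G is the intersection of line VS and line BK ⇒ G = (0, -1)
2. E is the centroid of triangle BVG ⇒ E = (1/3, -1/3)
3. X lies on line EB with EX:XB = 4:(-5) ⇒ X = (5/3, -5/3)
line XE meets VG at D = (1/2, -1/2)
E = X + t·(D−X) with t = 8/7, so XE:ED = 8/7:-1/7

XE:ED = -8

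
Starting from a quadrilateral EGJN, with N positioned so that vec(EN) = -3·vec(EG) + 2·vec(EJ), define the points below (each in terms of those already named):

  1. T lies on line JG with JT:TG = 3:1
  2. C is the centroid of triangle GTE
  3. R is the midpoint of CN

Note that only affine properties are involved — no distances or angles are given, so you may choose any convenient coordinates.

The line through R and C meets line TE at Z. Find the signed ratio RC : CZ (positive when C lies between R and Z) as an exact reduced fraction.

Assign E = (0, 0), G = (1, 0), J = (0, 1), N = (-3, 2) — the answer is frame-independent, so this choice is without loss of generality.
1. T lies on line JG with JT:TG = 3:1 ⇒ T = (3/4, 1/4)
2. C is the centroid of triangle GTE ⇒ C = (7/12, 1/12)
3. R is the midpoint of CN ⇒ R = (-29/24, 25/24)
line RC meets TE at Z = (51/112, 17/112)
C = R + t·(Z−R) with t = 14/13, so RC:CZ = 14/13:-1/13

RC:CZ = -14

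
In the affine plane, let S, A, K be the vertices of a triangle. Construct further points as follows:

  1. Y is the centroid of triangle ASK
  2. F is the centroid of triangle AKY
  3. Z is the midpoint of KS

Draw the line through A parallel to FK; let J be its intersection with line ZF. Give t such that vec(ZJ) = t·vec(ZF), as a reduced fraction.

t = 3/2

Work in coordinates with S = (0, 0), A = (1, 0), K = (0, 1).
1. Y is the centroid of triangle ASK ⇒ Y = (1/3, 1/3)
2. F is the centroid of triangle AKY ⇒ F = (4/9, 4/9)
3. Z is the midpoint of KS ⇒ Z = (0, 1/2)
through A parallel to FK: direction (-4/9, 5/9); meets ZF at J = (2/3, 5/12)
J = Z + t·(F−Z) with t = 3/2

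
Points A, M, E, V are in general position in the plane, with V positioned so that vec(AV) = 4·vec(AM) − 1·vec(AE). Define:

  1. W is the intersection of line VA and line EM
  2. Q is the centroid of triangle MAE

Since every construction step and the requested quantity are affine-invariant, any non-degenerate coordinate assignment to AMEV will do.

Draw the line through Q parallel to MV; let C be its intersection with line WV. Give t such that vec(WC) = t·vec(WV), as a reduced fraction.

Work in coordinates with A = (0, 0), M = (1, 0), E = (0, 1), V = (4, -1).
1. W is the intersection of line VA and line EM ⇒ W = (4/3, -1/3)
2. Q is the centroid of triangle MAE ⇒ Q = (1/3, 1/3)
through Q parallel to MV: direction (3, -1); meets WV at C = (16/3, -4/3)
C = W + t·(V−W) with t = 3/2

t = 3/2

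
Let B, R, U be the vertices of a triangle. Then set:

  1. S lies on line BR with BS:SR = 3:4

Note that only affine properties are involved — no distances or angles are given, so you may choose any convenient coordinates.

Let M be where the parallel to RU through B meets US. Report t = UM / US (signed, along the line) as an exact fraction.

Work in coordinates with B = (0, 0), R = (1, 0), U = (0, 1).
1. S lies on line BR with BS:SR = 3:4 ⇒ S = (3/7, 0)
through B parallel to RU: direction (-1, 1); meets US at M = (3/4, -3/4)
M = U + t·(S−U) with t = 7/4

t = 7/4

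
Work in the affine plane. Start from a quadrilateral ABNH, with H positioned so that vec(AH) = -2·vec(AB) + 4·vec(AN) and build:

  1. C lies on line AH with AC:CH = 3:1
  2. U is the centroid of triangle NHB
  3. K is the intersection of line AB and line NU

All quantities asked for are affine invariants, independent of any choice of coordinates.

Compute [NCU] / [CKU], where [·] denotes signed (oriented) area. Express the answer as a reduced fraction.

[NCU]:[CKU] = -2/5

Set A = (0, 0), B = (1, 0), N = (0, 1), H = (-2, 4); any affine frame gives the same invariant.
1. C lies on line AH with AC:CH = 3:1 ⇒ C = (-3/2, 3)
2. U is the centroid of triangle NHB ⇒ U = (-1/3, 5/3)
3. K is the intersection of line AB and line NU ⇒ K = (1/2, 0)
2·[NCU] = -1/3, 2·[CKU] = 5/6
[NCU]:[CKU] = -1/3:5/6 = -2/5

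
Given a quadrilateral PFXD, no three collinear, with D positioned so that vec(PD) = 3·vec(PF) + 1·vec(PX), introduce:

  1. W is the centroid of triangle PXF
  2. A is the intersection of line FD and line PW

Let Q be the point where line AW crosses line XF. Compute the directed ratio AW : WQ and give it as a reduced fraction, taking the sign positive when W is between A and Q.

Choose coordinates P = (0, 0), F = (1, 0), X = (0, 1), D = (3, 1).
1. W is the centroid of triangle PXF ⇒ W = (1/3, 1/3)
2. A is the intersection of line FD and line PW ⇒ A = (-1, -1)
line AW meets XF at Q = (1/2, 1/2)
W = A + t·(Q−A) with t = 8/9, so AW:WQ = 8/9:1/9

AW:WQ = 8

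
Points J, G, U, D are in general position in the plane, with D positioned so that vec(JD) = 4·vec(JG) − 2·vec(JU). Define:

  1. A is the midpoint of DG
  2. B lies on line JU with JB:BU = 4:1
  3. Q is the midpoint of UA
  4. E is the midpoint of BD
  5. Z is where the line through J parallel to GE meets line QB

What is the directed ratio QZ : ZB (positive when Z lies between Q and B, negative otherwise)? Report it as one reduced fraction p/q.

Set J = (0, 0), G = (1, 0), U = (0, 1), D = (4, -2); any affine frame gives the same invariant.
1. A is the midpoint of DG ⇒ A = (5/2, -1)
2. B lies on line JU with JB:BU = 4:1 ⇒ B = (0, 4/5)
3. Q is the midpoint of UA ⇒ Q = (5/4, 0)
4. E is the midpoint of BD ⇒ E = (2, -3/5)
5. Z is where the line through J parallel to GE meets line QB ⇒ Z = (20, -12)
Z = Q + t·(B−Q) with t = -15, so QZ:ZB = t:(1−t) = -15:16

QZ:ZB = -15/16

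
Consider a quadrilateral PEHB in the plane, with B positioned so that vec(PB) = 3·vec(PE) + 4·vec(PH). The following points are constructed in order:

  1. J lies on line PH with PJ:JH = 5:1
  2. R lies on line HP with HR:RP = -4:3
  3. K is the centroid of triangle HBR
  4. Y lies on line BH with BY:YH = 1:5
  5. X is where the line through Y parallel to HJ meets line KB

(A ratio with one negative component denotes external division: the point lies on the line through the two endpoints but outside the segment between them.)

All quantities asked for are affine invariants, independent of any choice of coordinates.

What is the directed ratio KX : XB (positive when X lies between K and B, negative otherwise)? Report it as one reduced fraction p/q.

Assign P = (0, 0), E = (1, 0), H = (0, 1), B = (3, 4) — the answer is frame-independent, so this choice is without loss of generality.
1. J lies on line PH with PJ:JH = 5:1 ⇒ J = (0, 5/6)
2. R lies on line HP with HR:RP = -4:3 ⇒ R = (0, -3)
3. K is the centroid of triangle HBR ⇒ K = (1, 2/3)
4. Y lies on line BH with BY:YH = 1:5 ⇒ Y = (5/2, 7/2)
5. X is where the line through Y parallel to HJ meets line KB ⇒ X = (5/2, 19/6)
X = K + t·(B−K) with t = 3/4, so KX:XB = t:(1−t) = 3/4:1/4

KX:XB = 3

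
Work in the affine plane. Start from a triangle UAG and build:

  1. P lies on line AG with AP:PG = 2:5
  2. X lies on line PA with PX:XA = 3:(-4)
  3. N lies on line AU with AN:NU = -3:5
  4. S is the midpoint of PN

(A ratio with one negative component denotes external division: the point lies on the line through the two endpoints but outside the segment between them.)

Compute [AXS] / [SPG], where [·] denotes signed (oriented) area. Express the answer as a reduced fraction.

Assign U = (0, 0), A = (1, 0), G = (0, 1) — the answer is frame-independent, so this choice is without loss of generality.
1. P lies on line AG with AP:PG = 2:5 ⇒ P = (5/7, 2/7)
2. X lies on line PA with PX:XA = 3:(-4) ⇒ X = (-1/7, 8/7)
3. N lies on line AU with AN:NU = -3:5 ⇒ N = (5/2, 0)
4. S is the midpoint of PN ⇒ S = (45/28, 1/7)
2·[AXS] = -6/7, 2·[SPG] = -15/28
[AXS]:[SPG] = -6/7:-15/28 = 8/5

[AXS]:[SPG] = 8/5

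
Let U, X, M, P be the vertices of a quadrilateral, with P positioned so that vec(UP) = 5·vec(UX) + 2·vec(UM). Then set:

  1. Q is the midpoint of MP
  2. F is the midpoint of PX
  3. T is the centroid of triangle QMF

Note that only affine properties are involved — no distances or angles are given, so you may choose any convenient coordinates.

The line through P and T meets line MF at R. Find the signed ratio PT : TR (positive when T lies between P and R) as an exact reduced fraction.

PT:TR = 5

Choose coordinates U = (0, 0), X = (1, 0), M = (0, 1), P = (5, 2).
1. Q is the midpoint of MP ⇒ Q = (5/2, 3/2)
2. F is the midpoint of PX ⇒ F = (3, 1)
3. T is the centroid of triangle QMF ⇒ T = (11/6, 7/6)
line PT meets MF at R = (6/5, 1)
T = P + t·(R−P) with t = 5/6, so PT:TR = 5/6:1/6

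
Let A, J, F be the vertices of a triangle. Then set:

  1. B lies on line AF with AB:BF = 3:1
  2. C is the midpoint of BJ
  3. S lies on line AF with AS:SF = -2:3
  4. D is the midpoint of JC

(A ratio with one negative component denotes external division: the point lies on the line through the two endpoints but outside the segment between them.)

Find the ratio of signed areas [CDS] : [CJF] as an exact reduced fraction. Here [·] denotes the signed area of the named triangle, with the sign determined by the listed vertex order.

Work in coordinates with A = (0, 0), J = (1, 0), F = (0, 1).
1. B lies on line AF with AB:BF = 3:1 ⇒ B = (0, 3/4)
2. C is the midpoint of BJ ⇒ C = (1/2, 3/8)
3. S lies on line AF with AS:SF = -2:3 ⇒ S = (0, -2)
4. D is the midpoint of JC ⇒ D = (3/4, 3/16)
2·[CDS] = -11/16, 2·[CJF] = 1/8
[CDS]:[CJF] = -11/16:1/8 = -11/2

[CDS]:[CJF] = -11/2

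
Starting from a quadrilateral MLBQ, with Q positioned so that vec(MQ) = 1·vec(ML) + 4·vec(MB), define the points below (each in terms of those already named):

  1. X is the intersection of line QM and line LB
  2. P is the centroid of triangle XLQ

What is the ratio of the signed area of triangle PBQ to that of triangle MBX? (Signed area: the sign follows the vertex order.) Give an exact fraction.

[PBQ]:[MBX] = 8

Assign M = (0, 0), L = (1, 0), B = (0, 1), Q = (1, 4) — the answer is frame-independent, so this choice is without loss of generality.
1. X is the intersection of line QM and line LB ⇒ X = (1/5, 4/5)
2. P is the centroid of triangle XLQ ⇒ P = (11/15, 8/5)
2·[PBQ] = -8/5, 2·[MBX] = -1/5
[PBQ]:[MBX] = -8/5:-1/5 = 8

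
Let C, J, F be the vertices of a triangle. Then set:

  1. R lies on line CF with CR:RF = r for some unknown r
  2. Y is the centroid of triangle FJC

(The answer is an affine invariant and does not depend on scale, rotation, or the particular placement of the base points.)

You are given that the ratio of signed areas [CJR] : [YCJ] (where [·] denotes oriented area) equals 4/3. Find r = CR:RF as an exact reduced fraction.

r = 4/5

Work in coordinates with C = (0, 0), J = (1, 0), F = (0, 1).
1. With CR:RF = r, write λ = r/(r+1) so R = C + λ·(F−C); R is affine-linear in λ
2. Y is the centroid of triangle FJC ⇒ Y = (1/3, 1/3)
Every point depending on R is an affine combination of R and λ-independent points, so each such coordinate is linear in λ; the λ² term in each signed area is a multiple of (F−C)×(F−C) = 0, so 2·[CJR] and 2·[YCJ] are each linear in λ. Evaluating at λ=0 and λ=1:
  2·[CJR] = λ,   2·[YCJ] = 1/3
So [CJR]:[YCJ] = (λ) / (1/3). Setting this equal to 4/3:
  λ = 4/3·(1/3)  ⇒  λ = 4/9
Then r = λ/(1−λ) = (4/9)/(5/9) = 4/5. Check: with r = 4/5, R = (0, 4/9) and [CJR]:[YCJ] = 4/3 as required.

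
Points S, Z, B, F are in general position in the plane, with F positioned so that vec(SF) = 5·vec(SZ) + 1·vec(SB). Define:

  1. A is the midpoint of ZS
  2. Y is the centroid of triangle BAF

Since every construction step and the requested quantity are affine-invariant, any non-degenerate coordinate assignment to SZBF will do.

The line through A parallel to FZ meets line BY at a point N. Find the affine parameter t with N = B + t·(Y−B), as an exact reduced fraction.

Choose coordinates S = (0, 0), Z = (1, 0), B = (0, 1), F = (5, 1).
1. A is the midpoint of ZS ⇒ A = (1/2, 0)
2. Y is the centroid of triangle BAF ⇒ Y = (11/6, 2/3)
through A parallel to FZ: direction (-4, -1); meets BY at N = (99/38, 10/19)
N = B + t·(Y−B) with t = 27/19

t = 27/19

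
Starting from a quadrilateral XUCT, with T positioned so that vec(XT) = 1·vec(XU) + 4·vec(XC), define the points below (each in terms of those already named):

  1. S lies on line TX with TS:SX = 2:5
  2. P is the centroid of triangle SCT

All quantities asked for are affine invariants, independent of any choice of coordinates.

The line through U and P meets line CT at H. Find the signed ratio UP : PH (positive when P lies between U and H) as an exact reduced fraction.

UP:PH = 41

Choose coordinates X = (0, 0), U = (1, 0), C = (0, 1), T = (1, 4).
1. S lies on line TX with TS:SX = 2:5 ⇒ S = (5/7, 20/7)
2. P is the centroid of triangle SCT ⇒ P = (4/7, 55/21)
line UP meets CT at H = (23/41, 110/41)
P = U + t·(H−U) with t = 41/42, so UP:PH = 41/42:1/42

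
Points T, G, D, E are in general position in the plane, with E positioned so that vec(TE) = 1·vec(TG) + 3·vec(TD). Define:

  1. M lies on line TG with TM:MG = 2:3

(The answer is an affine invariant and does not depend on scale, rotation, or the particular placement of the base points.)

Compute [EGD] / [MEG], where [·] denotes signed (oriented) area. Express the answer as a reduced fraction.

Work in coordinates with T = (0, 0), G = (1, 0), D = (0, 1), E = (1, 3).
1. M lies on line TG with TM:MG = 2:3 ⇒ M = (2/5, 0)
2·[EGD] = -3, 2·[MEG] = -9/5
[EGD]:[MEG] = -3:-9/5 = 5/3

[EGD]:[MEG] = 5/3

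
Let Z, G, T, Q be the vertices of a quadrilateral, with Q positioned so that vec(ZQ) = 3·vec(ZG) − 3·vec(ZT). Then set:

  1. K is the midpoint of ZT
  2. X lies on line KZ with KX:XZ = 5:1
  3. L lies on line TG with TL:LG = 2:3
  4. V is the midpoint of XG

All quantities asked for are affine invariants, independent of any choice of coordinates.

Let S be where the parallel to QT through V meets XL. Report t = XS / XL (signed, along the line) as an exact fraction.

Set Z = (0, 0), G = (1, 0), T = (0, 1), Q = (3, -3); any affine frame gives the same invariant.
1. K is the midpoint of ZT ⇒ K = (0, 1/2)
2. X lies on line KZ with KX:XZ = 5:1 ⇒ X = (0, 1/12)
3. L lies on line TG with TL:LG = 2:3 ⇒ L = (2/5, 3/5)
4. V is the midpoint of XG ⇒ V = (1/2, 1/24)
through V parallel to QT: direction (-3, 4); meets XL at S = (5/21, 197/504)
S = X + t·(L−X) with t = 25/42

t = 25/42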